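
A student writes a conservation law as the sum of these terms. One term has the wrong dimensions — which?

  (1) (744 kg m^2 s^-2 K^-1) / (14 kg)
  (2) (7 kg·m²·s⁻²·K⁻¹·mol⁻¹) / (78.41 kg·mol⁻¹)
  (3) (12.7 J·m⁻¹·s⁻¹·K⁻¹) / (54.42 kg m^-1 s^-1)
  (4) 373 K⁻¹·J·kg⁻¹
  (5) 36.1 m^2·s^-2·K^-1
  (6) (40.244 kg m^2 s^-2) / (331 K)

(6)

Expand each in SI base units:
  (1) [kg·m²·s⁻²·K⁻¹] / [kg] = m²·s⁻²·K⁻¹
  (2) [kg·m²·s⁻²·K⁻¹·mol⁻¹] / [kg·mol⁻¹] = m²·s⁻²·K⁻¹
  (3) [kg·m·s⁻³·K⁻¹] / [kg·m⁻¹·s⁻¹] = m²·s⁻²·K⁻¹
  (4) J·kg⁻¹·K⁻¹ = N·m·kg⁻¹·K⁻¹ = m²·s⁻²·K⁻¹
  (5) m²·s⁻²·K⁻¹
  (6) [kg·m²·s⁻²] / [K] = kg·m²·s⁻²·K⁻¹
All reduce to m²·s⁻²·K⁻¹ except (6), which is kg·m²·s⁻²·K⁻¹.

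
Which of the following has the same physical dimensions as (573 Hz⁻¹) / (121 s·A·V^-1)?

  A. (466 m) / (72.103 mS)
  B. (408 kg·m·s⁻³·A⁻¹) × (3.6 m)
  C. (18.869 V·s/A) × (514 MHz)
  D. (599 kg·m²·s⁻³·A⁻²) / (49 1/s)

Reference: [s] / [kg⁻¹·m⁻²·s⁴·A²] = kg·m²·s⁻³·A⁻².
Each option:
  A. [m] / [kg⁻¹·m⁻²·s³·A²] = kg·m³·s⁻³·A⁻²
  B. [kg·m·s⁻³·A⁻¹] · [m] = kg·m²·s⁻³·A⁻¹
  C. [kg·m²·s⁻²·A⁻²] · [s⁻¹] = kg·m²·s⁻³·A⁻²  ← same
  D. [kg·m²·s⁻³·A⁻²] / [s⁻¹] = kg·m²·s⁻²·A⁻²
Only C. matches kg·m²·s⁻³·A⁻².

C.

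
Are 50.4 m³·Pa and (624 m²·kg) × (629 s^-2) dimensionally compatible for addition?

Yes

In SI base units:
  50.4 m³·Pa:  Pa·m³ = N·m⁻²·m³ = kg·m²·s⁻²
  (624 m²·kg) × (629 s^-2):  [kg·m²] · [s⁻²] = kg·m²·s⁻²
Both are kg·m²·s⁻², so they have the same dimensions and can be added.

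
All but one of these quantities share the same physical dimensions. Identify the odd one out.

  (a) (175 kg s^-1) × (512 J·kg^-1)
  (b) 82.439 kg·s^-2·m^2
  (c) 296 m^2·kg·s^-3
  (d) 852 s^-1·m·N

In SI base units:
  (a) [kg·s⁻¹] · [m²·s⁻²] = kg·m²·s⁻³
  (b) kg·m²·s⁻²
  (c) kg·m²·s⁻³
  (d) N·m·s⁻¹ = kg·m·s⁻²·m·s⁻¹ = kg·m²·s⁻³
All reduce to kg·m²·s⁻³ except (b), which is kg·m²·s⁻².

(b)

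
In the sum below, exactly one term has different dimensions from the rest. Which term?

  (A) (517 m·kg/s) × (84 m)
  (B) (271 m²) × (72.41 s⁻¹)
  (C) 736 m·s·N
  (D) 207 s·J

(B)

Reduce each to base SI dimensions:
  (A) [kg·m·s⁻¹] · [m] = kg·m²·s⁻¹
  (B) [m²] · [s⁻¹] = m²·s⁻¹
  (C) N·m·s = kg·m·s⁻²·m·s = kg·m²·s⁻¹
  (D) J·s = N·m·s = kg·m²·s⁻¹
All reduce to kg·m²·s⁻¹ except (B), which is m²·s⁻¹.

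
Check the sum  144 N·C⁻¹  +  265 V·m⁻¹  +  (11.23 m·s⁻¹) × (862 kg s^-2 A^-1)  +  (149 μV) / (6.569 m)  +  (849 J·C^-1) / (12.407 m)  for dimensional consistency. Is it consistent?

Yes

Work out the base dimensions of each:
  144 N·C⁻¹:  N·C⁻¹ = kg·m·s⁻²·(s·A)⁻¹ = kg·m·s⁻³·A⁻¹
  265 V·m⁻¹:  V·m⁻¹ = J·C⁻¹·m⁻¹ = kg·m·s⁻³·A⁻¹
  (11.23 m·s⁻¹) × (862 kg s^-2 A^-1):  [m·s⁻¹] · [kg·s⁻²·A⁻¹] = kg·m·s⁻³·A⁻¹
  (149 μV) / (6.569 m):  [kg·m²·s⁻³·A⁻¹] / [m] = kg·m·s⁻³·A⁻¹
  (849 J·C^-1) / (12.407 m):  [kg·m²·s⁻³·A⁻¹] / [m] = kg·m·s⁻³·A⁻¹
Every term reduces to kg·m·s⁻³·A⁻¹.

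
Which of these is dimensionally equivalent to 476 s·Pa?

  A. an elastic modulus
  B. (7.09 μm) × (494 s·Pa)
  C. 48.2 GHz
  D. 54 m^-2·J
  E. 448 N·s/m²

E.

Reference: Pa·s = N·m⁻²·s = kg·m⁻¹·s⁻¹.
Each option:
  A. [elastic modulus] = kg·m⁻¹·s⁻²
  B. [m] · [kg·m⁻¹·s⁻¹] = kg·s⁻¹
  C. Hz = s⁻¹
  D. J·m⁻² = N·m·m⁻² = kg·s⁻²
  E. N·s·m⁻² = kg·m·s⁻²·s·m⁻² = kg·m⁻¹·s⁻¹  ← same
Only E. matches kg·m⁻¹·s⁻¹.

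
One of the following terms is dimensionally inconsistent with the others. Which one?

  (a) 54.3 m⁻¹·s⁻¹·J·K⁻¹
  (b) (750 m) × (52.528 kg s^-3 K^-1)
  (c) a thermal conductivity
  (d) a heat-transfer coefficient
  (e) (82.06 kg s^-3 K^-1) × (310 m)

Expand each in SI base units:
  (a) J·s⁻¹·m⁻¹·K⁻¹ = N·m·s⁻¹·m⁻¹·K⁻¹ = kg·m·s⁻³·K⁻¹
  (b) [m] · [kg·s⁻³·K⁻¹] = kg·m·s⁻³·K⁻¹
  (c) [thermal conductivity] = kg·m·s⁻³·K⁻¹
  (d) [heat-transfer coefficient] = kg·s⁻³·K⁻¹
  (e) [kg·s⁻³·K⁻¹] · [m] = kg·m·s⁻³·K⁻¹
All reduce to kg·m·s⁻³·K⁻¹ except (d), which is kg·s⁻³·K⁻¹.

(d)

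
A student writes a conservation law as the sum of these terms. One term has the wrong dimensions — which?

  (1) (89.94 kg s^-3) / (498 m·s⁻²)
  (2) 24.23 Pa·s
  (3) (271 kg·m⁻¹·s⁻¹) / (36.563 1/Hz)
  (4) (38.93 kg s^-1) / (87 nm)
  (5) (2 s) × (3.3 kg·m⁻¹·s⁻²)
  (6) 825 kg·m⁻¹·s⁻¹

(3)

Reduce each to base SI dimensions:
  (1) [kg·s⁻³] / [m·s⁻²] = kg·m⁻¹·s⁻¹
  (2) Pa·s = N·m⁻²·s = kg·m⁻¹·s⁻¹
  (3) [kg·m⁻¹·s⁻¹] / [s] = kg·m⁻¹·s⁻²
  (4) [kg·s⁻¹] / [m] = kg·m⁻¹·s⁻¹
  (5) [s] · [kg·m⁻¹·s⁻²] = kg·m⁻¹·s⁻¹
  (6) kg·m⁻¹·s⁻¹
All reduce to kg·m⁻¹·s⁻¹ except (3), which is kg·m⁻¹·s⁻².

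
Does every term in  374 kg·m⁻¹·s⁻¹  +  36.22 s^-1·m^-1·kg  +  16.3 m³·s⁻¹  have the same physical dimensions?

No

Expand each in SI base units:
  374 kg·m⁻¹·s⁻¹:  kg·m⁻¹·s⁻¹
  36.22 s^-1·m^-1·kg:  kg·m⁻¹·s⁻¹
  16.3 m³·s⁻¹:  m³·s⁻¹
The terms do not share a single dimension (kg·m⁻¹·s⁻¹ vs m³·s⁻¹).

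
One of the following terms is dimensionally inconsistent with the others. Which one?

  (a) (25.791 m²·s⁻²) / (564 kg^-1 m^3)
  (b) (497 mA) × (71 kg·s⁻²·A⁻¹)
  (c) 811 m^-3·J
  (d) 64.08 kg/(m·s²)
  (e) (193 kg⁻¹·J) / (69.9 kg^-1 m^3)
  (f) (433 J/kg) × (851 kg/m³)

(b)

Reduce each to base SI dimensions:
  (a) [m²·s⁻²] / [kg⁻¹·m³] = kg·m⁻¹·s⁻²
  (b) [A] · [kg·s⁻²·A⁻¹] = kg·s⁻²
  (c) J·m⁻³ = N·m·m⁻³ = kg·m⁻¹·s⁻²
  (d) kg·m⁻¹·s⁻²
  (e) [m²·s⁻²] / [kg⁻¹·m³] = kg·m⁻¹·s⁻²
  (f) [m²·s⁻²] · [kg·m⁻³] = kg·m⁻¹·s⁻²
All reduce to kg·m⁻¹·s⁻² except (b), which is kg·s⁻².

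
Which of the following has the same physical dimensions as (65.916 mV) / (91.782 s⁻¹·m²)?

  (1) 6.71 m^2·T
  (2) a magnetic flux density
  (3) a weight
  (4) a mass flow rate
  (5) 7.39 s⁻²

Reference: [kg·m²·s⁻³·A⁻¹] / [m²·s⁻¹] = kg·s⁻²·A⁻¹.
Each option:
  (1) T·m² = Wb·m⁻²·m² = kg·m²·s⁻²·A⁻¹
  (2) [magnetic flux density] = kg·s⁻²·A⁻¹  ← same
  (3) [weight] = kg·m·s⁻²
  (4) [mass flow rate] = kg·s⁻¹
  (5) s⁻²
Only (2) matches kg·s⁻²·A⁻¹.

(2)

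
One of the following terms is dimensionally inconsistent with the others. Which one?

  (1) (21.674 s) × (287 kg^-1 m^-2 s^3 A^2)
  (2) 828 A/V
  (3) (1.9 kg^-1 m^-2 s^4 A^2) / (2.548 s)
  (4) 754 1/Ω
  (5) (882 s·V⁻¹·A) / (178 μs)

Work out the base dimensions of each:
  (1) [s] · [kg⁻¹·m⁻²·s³·A²] = kg⁻¹·m⁻²·s⁴·A²
  (2) A·V⁻¹ = A·(J·C⁻¹)⁻¹ = kg⁻¹·m⁻²·s³·A²
  (3) [kg⁻¹·m⁻²·s⁴·A²] / [s] = kg⁻¹·m⁻²·s³·A²
  (4) Ω⁻¹ = (V·A⁻¹)⁻¹ = kg⁻¹·m⁻²·s³·A²
  (5) [kg⁻¹·m⁻²·s⁴·A²] / [s] = kg⁻¹·m⁻²·s³·A²
All reduce to kg⁻¹·m⁻²·s³·A² except (1), which is kg⁻¹·m⁻²·s⁴·A².

(1)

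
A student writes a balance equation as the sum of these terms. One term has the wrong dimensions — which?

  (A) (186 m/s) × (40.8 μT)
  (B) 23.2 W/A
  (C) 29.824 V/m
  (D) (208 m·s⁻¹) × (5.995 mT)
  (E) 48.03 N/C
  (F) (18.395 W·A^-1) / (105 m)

(B)

In SI base units:
  (A) [m·s⁻¹] · [kg·s⁻²·A⁻¹] = kg·m·s⁻³·A⁻¹
  (B) W·A⁻¹ = J·s⁻¹·A⁻¹ = kg·m²·s⁻³·A⁻¹
  (C) V·m⁻¹ = J·C⁻¹·m⁻¹ = kg·m·s⁻³·A⁻¹
  (D) [m·s⁻¹] · [kg·s⁻²·A⁻¹] = kg·m·s⁻³·A⁻¹
  (E) N·C⁻¹ = kg·m·s⁻²·(s·A)⁻¹ = kg·m·s⁻³·A⁻¹
  (F) [kg·m²·s⁻³·A⁻¹] / [m] = kg·m·s⁻³·A⁻¹
All reduce to kg·m·s⁻³·A⁻¹ except (B), which is kg·m²·s⁻³·A⁻¹.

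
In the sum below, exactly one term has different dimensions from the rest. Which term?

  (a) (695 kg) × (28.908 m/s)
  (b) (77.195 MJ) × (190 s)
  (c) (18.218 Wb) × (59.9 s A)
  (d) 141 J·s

Dimensions:
  (a) [kg] · [m·s⁻¹] = kg·m·s⁻¹
  (b) [kg·m²·s⁻²] · [s] = kg·m²·s⁻¹
  (c) [kg·m²·s⁻²·A⁻¹] · [s·A] = kg·m²·s⁻¹
  (d) J·s = N·m·s = kg·m²·s⁻¹
All reduce to kg·m²·s⁻¹ except (a), which is kg·m·s⁻¹.

(a)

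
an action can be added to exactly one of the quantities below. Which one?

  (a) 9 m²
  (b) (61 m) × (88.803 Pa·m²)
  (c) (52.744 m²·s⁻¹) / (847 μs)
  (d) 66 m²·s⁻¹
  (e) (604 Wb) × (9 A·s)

Reference: [action] = kg·m²·s⁻¹.
Each option:
  (a) m²
  (b) [m] · [kg·m·s⁻²] = kg·m²·s⁻²
  (c) [m²·s⁻¹] / [s] = m²·s⁻²
  (d) m²·s⁻¹
  (e) [kg·m²·s⁻²·A⁻¹] · [s·A] = kg·m²·s⁻¹  ← same
Only (e) matches kg·m²·s⁻¹.

(e)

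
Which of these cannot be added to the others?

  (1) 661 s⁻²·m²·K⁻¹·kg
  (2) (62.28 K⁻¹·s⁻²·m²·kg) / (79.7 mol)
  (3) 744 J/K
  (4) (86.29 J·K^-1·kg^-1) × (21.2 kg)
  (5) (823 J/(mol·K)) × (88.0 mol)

(2)

Expand each in SI base units:
  (1) kg·m²·s⁻²·K⁻¹
  (2) [kg·m²·s⁻²·K⁻¹] / [mol] = kg·m²·s⁻²·K⁻¹·mol⁻¹
  (3) J·K⁻¹ = N·m·K⁻¹ = kg·m²·s⁻²·K⁻¹
  (4) [m²·s⁻²·K⁻¹] · [kg] = kg·m²·s⁻²·K⁻¹
  (5) [kg·m²·s⁻²·K⁻¹·mol⁻¹] · [mol] = kg·m²·s⁻²·K⁻¹
All reduce to kg·m²·s⁻²·K⁻¹ except (2), which is kg·m²·s⁻²·K⁻¹·mol⁻¹.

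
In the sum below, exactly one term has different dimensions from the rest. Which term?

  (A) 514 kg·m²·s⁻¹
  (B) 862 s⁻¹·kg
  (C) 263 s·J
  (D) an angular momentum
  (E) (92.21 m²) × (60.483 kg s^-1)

Reduce each to base SI dimensions:
  (A) kg·m²·s⁻¹
  (B) kg·s⁻¹
  (C) J·s = N·m·s = kg·m²·s⁻¹
  (D) [angular momentum] = kg·m²·s⁻¹
  (E) [m²] · [kg·s⁻¹] = kg·m²·s⁻¹
All reduce to kg·m²·s⁻¹ except (B), which is kg·s⁻¹.

(B)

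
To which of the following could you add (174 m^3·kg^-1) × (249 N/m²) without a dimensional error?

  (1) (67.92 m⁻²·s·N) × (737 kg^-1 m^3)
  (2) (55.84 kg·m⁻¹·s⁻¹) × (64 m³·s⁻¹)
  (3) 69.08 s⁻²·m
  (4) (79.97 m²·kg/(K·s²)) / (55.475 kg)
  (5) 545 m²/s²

Reference: [kg⁻¹·m³] · [kg·m⁻¹·s⁻²] = m²·s⁻².
Each option:
  (1) [kg·m⁻¹·s⁻¹] · [kg⁻¹·m³] = m²·s⁻¹
  (2) [kg·m⁻¹·s⁻¹] · [m³·s⁻¹] = kg·m²·s⁻²
  (3) m·s⁻²
  (4) [kg·m²·s⁻²·K⁻¹] / [kg] = m²·s⁻²·K⁻¹
  (5) m²·s⁻²  ← same
Only (5) matches m²·s⁻².

(5)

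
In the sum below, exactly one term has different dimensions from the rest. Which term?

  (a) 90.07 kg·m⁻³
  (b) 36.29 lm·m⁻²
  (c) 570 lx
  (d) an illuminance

In SI base units:
  (a) kg·m⁻³
  (b) lm·m⁻² = cd·m⁻² = m⁻²·cd
  (c) lx = lm·m⁻² = m⁻²·cd
  (d) [illuminance] = m⁻²·cd
All reduce to m⁻²·cd except (a), which is kg·m⁻³.

(a)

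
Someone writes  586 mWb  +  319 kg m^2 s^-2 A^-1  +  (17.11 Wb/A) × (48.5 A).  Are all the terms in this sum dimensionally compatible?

In SI base units:
  586 mWb:  Wb = V·s = kg·m²·s⁻²·A⁻¹
  319 kg m^2 s^-2 A^-1:  kg·m²·s⁻²·A⁻¹
  (17.11 Wb/A) × (48.5 A):  [kg·m²·s⁻²·A⁻²] · [A] = kg·m²·s⁻²·A⁻¹
Every term reduces to kg·m²·s⁻²·A⁻¹.

Yes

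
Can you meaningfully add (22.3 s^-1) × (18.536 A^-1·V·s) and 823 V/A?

Expand each in SI base units:
  (22.3 s^-1) × (18.536 A^-1·V·s):  [s⁻¹] · [kg·m²·s⁻²·A⁻²] = kg·m²·s⁻³·A⁻²
  823 V/A:  V·A⁻¹ = J·C⁻¹·A⁻¹ = kg·m²·s⁻³·A⁻²
Both are kg·m²·s⁻³·A⁻², so they have the same dimensions and can be added.

Yes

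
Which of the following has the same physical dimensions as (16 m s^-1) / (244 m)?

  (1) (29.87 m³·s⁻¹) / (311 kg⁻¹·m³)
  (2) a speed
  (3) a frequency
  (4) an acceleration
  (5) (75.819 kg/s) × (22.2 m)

Reference: [m·s⁻¹] / [m] = s⁻¹.
Each option:
  (1) [m³·s⁻¹] / [kg⁻¹·m³] = kg·s⁻¹
  (2) [speed] = m·s⁻¹
  (3) [frequency] = s⁻¹  ← same
  (4) [acceleration] = m·s⁻²
  (5) [kg·s⁻¹] · [m] = kg·m·s⁻¹
Only (3) matches s⁻¹.

(3)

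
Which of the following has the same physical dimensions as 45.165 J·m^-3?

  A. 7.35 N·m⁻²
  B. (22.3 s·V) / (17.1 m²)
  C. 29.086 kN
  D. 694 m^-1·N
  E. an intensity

A.

Reference: J·m⁻³ = N·m·m⁻³ = kg·m⁻¹·s⁻².
Each option:
  A. N·m⁻² = kg·m·s⁻²·m⁻² = kg·m⁻¹·s⁻²  ← same
  B. [kg·m²·s⁻²·A⁻¹] / [m²] = kg·s⁻²·A⁻¹
  C. N = kg·m·s⁻²
  D. N·m⁻¹ = kg·m·s⁻²·m⁻¹ = kg·s⁻²
  E. [intensity] = kg·s⁻³
Only A. matches kg·m⁻¹·s⁻².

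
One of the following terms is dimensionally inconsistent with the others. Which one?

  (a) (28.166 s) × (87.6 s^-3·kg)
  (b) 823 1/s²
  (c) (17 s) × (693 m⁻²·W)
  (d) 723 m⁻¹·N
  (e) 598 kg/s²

Work out the base dimensions of each:
  (a) [s] · [kg·s⁻³] = kg·s⁻²
  (b) s⁻²
  (c) [s] · [kg·s⁻³] = kg·s⁻²
  (d) N·m⁻¹ = kg·m·s⁻²·m⁻¹ = kg·s⁻²
  (e) kg·s⁻²
All reduce to kg·s⁻² except (b), which is s⁻².

(b)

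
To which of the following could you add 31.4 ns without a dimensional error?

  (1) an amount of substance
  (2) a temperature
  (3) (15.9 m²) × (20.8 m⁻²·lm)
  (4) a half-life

(4)

Reference: s.
Each option:
  (1) [amount of substance] = mol
  (2) [temperature] = K
  (3) [m²] · [m⁻²·cd] = cd
  (4) [half-life] = s  ← same
Only (4) matches s.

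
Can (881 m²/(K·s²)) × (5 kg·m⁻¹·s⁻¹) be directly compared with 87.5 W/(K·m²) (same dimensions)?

Dimensions:
  (881 m²/(K·s²)) × (5 kg·m⁻¹·s⁻¹):  [m²·s⁻²·K⁻¹] · [kg·m⁻¹·s⁻¹] = kg·m·s⁻³·K⁻¹
  87.5 W/(K·m²):  W·m⁻²·K⁻¹ = J·s⁻¹·m⁻²·K⁻¹ = kg·s⁻³·K⁻¹
kg·m·s⁻³·K⁻¹ ≠ kg·s⁻³·K⁻¹, so they cannot be added.

No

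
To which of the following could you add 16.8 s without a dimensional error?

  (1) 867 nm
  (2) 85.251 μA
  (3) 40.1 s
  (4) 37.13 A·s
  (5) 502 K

(3)

Reference: s.
Each option:
  (1) m
  (2) A
  (3) s  ← same
  (4) A·s = s·A
  (5) K
Only (3) matches s.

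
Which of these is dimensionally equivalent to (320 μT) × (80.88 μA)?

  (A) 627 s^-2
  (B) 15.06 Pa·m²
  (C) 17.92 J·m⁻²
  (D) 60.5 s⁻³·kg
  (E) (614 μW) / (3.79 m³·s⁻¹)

Reference: [kg·s⁻²·A⁻¹] · [A] = kg·s⁻².
Each option:
  (A) s⁻²
  (B) Pa·m² = N·m⁻²·m² = kg·m·s⁻²
  (C) J·m⁻² = N·m·m⁻² = kg·s⁻²  ← same
  (D) kg·s⁻³
  (E) [kg·m²·s⁻³] / [m³·s⁻¹] = kg·m⁻¹·s⁻²
Only (C) matches kg·s⁻².

(C)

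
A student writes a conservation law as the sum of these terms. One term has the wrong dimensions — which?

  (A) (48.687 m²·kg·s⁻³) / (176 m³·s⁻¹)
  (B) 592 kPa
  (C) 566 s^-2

(C)

Dimensions:
  (A) [kg·m²·s⁻³] / [m³·s⁻¹] = kg·m⁻¹·s⁻²
  (B) Pa = N·m⁻² = kg·m⁻¹·s⁻²
  (C) s⁻²
All reduce to kg·m⁻¹·s⁻² except (C), which is s⁻².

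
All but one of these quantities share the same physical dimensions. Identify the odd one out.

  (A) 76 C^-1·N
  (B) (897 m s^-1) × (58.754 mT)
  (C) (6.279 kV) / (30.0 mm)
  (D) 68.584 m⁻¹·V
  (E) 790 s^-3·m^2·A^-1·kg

(E)

In SI base units:
  (A) N·C⁻¹ = kg·m·s⁻²·(s·A)⁻¹ = kg·m·s⁻³·A⁻¹
  (B) [m·s⁻¹] · [kg·s⁻²·A⁻¹] = kg·m·s⁻³·A⁻¹
  (C) [kg·m²·s⁻³·A⁻¹] / [m] = kg·m·s⁻³·A⁻¹
  (D) V·m⁻¹ = J·C⁻¹·m⁻¹ = kg·m·s⁻³·A⁻¹
  (E) kg·m²·s⁻³·A⁻¹
All reduce to kg·m·s⁻³·A⁻¹ except (E), which is kg·m²·s⁻³·A⁻¹.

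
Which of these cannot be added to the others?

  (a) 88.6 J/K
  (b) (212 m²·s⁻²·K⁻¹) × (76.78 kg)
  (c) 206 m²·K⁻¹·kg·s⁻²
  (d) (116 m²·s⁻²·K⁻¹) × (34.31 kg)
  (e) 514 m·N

Work out the base dimensions of each:
  (a) J·K⁻¹ = N·m·K⁻¹ = kg·m²·s⁻²·K⁻¹
  (b) [m²·s⁻²·K⁻¹] · [kg] = kg·m²·s⁻²·K⁻¹
  (c) kg·m²·s⁻²·K⁻¹
  (d) [m²·s⁻²·K⁻¹] · [kg] = kg·m²·s⁻²·K⁻¹
  (e) N·m = kg·m·s⁻²·m = kg·m²·s⁻²
All reduce to kg·m²·s⁻²·K⁻¹ except (e), which is kg·m²·s⁻².

(e)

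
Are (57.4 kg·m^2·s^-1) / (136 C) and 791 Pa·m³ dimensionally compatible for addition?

Reduce each to base SI dimensions:
  (57.4 kg·m^2·s^-1) / (136 C):  [kg·m²·s⁻¹] / [s·A] = kg·m²·s⁻²·A⁻¹
  791 Pa·m³:  Pa·m³ = N·m⁻²·m³ = kg·m²·s⁻²
kg·m²·s⁻²·A⁻¹ ≠ kg·m²·s⁻², so they cannot be added.

No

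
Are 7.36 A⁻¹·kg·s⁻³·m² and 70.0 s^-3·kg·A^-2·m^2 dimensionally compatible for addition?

No

Dimensions:
  7.36 A⁻¹·kg·s⁻³·m²:  kg·m²·s⁻³·A⁻¹
  70.0 s^-3·kg·A^-2·m^2:  kg·m²·s⁻³·A⁻²
kg·m²·s⁻³·A⁻¹ ≠ kg·m²·s⁻³·A⁻², so they cannot be added.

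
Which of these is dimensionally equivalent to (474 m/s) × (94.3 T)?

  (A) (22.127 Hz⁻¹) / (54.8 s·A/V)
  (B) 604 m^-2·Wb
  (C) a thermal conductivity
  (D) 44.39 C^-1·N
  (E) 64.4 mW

(D)

Reference: [m·s⁻¹] · [kg·s⁻²·A⁻¹] = kg·m·s⁻³·A⁻¹.
Each option:
  (A) [s] / [kg⁻¹·m⁻²·s⁴·A²] = kg·m²·s⁻³·A⁻²
  (B) Wb·m⁻² = V·s·m⁻² = kg·s⁻²·A⁻¹
  (C) [thermal conductivity] = kg·m·s⁻³·K⁻¹
  (D) N·C⁻¹ = kg·m·s⁻²·(s·A)⁻¹ = kg·m·s⁻³·A⁻¹  ← same
  (E) W = J·s⁻¹ = kg·m²·s⁻³
Only (D) matches kg·m·s⁻³·A⁻¹.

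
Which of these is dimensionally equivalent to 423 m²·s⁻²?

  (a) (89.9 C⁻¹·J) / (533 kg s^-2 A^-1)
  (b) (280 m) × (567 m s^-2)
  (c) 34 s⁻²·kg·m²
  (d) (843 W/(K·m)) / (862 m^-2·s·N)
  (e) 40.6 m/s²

(b)

Reference: m²·s⁻².
Each option:
  (a) [kg·m²·s⁻³·A⁻¹] / [kg·s⁻²·A⁻¹] = m²·s⁻¹
  (b) [m] · [m·s⁻²] = m²·s⁻²  ← same
  (c) kg·m²·s⁻²
  (d) [kg·m·s⁻³·K⁻¹] / [kg·m⁻¹·s⁻¹] = m²·s⁻²·K⁻¹
  (e) m·s⁻²
Only (b) matches m²·s⁻².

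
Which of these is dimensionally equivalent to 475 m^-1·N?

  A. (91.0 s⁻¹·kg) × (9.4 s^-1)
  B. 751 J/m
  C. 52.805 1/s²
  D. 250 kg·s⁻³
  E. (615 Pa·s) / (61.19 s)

Reference: N·m⁻¹ = kg·m·s⁻²·m⁻¹ = kg·s⁻².
Each option:
  A. [kg·s⁻¹] · [s⁻¹] = kg·s⁻²  ← same
  B. J·m⁻¹ = N·m·m⁻¹ = kg·m·s⁻²
  C. s⁻²
  D. kg·s⁻³
  E. [kg·m⁻¹·s⁻¹] / [s] = kg·m⁻¹·s⁻²
Only A. matches kg·s⁻².

A.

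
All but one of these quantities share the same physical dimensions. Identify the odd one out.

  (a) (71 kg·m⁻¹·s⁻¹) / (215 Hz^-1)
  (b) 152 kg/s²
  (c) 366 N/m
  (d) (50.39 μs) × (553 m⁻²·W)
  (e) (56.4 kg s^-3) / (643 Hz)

(a)

Dimensions:
  (a) [kg·m⁻¹·s⁻¹] / [s] = kg·m⁻¹·s⁻²
  (b) kg·s⁻²
  (c) N·m⁻¹ = kg·m·s⁻²·m⁻¹ = kg·s⁻²
  (d) [s] · [kg·s⁻³] = kg·s⁻²
  (e) [kg·s⁻³] / [s⁻¹] = kg·s⁻²
All reduce to kg·s⁻² except (a), which is kg·m⁻¹·s⁻².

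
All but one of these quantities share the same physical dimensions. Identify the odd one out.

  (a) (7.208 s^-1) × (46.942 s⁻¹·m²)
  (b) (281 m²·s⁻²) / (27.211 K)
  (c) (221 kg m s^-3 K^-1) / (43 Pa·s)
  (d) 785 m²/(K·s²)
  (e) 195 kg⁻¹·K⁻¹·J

(a)

In SI base units:
  (a) [s⁻¹] · [m²·s⁻¹] = m²·s⁻²
  (b) [m²·s⁻²] / [K] = m²·s⁻²·K⁻¹
  (c) [kg·m·s⁻³·K⁻¹] / [kg·m⁻¹·s⁻¹] = m²·s⁻²·K⁻¹
  (d) m²·s⁻²·K⁻¹
  (e) J·kg⁻¹·K⁻¹ = N·m·kg⁻¹·K⁻¹ = m²·s⁻²·K⁻¹
All reduce to m²·s⁻²·K⁻¹ except (a), which is m²·s⁻².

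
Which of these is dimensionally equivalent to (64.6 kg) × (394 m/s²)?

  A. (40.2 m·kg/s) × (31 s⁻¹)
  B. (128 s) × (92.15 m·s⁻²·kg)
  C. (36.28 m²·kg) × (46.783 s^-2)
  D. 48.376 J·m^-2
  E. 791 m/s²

A.

Reference: [kg] · [m·s⁻²] = kg·m·s⁻².
Each option:
  A. [kg·m·s⁻¹] · [s⁻¹] = kg·m·s⁻²  ← same
  B. [s] · [kg·m·s⁻²] = kg·m·s⁻¹
  C. [kg·m²] · [s⁻²] = kg·m²·s⁻²
  D. J·m⁻² = N·m·m⁻² = kg·s⁻²
  E. m·s⁻²
Only A. matches kg·m·s⁻².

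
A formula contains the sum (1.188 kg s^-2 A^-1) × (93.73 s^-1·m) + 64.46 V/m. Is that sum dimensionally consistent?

Yes

Reduce each to base SI dimensions:
  (1.188 kg s^-2 A^-1) × (93.73 s^-1·m):  [kg·s⁻²·A⁻¹] · [m·s⁻¹] = kg·m·s⁻³·A⁻¹
  64.46 V/m:  V·m⁻¹ = J·C⁻¹·m⁻¹ = kg·m·s⁻³·A⁻¹
Both are kg·m·s⁻³·A⁻¹, so they have the same dimensions and can be added.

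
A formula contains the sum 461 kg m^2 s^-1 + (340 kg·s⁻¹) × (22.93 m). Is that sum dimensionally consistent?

No

Dimensions:
  461 kg m^2 s^-1:  kg·m²·s⁻¹
  (340 kg·s⁻¹) × (22.93 m):  [kg·s⁻¹] · [m] = kg·m·s⁻¹
kg·m²·s⁻¹ ≠ kg·m·s⁻¹, so they cannot be added.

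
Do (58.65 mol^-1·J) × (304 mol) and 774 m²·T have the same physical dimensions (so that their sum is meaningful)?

Dimensions:
  (58.65 mol^-1·J) × (304 mol):  [kg·m²·s⁻²·mol⁻¹] · [mol] = kg·m²·s⁻²
  774 m²·T:  T·m² = Wb·m⁻²·m² = kg·m²·s⁻²·A⁻¹
kg·m²·s⁻² ≠ kg·m²·s⁻²·A⁻¹, so they cannot be added.

No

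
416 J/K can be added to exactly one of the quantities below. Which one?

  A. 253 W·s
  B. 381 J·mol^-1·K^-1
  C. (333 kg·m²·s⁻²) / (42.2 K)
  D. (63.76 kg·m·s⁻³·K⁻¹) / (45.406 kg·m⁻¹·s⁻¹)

C.

Reference: J·K⁻¹ = N·m·K⁻¹ = kg·m²·s⁻²·K⁻¹.
Each option:
  A. W·s = J·s⁻¹·s = kg·m²·s⁻²
  B. J·mol⁻¹·K⁻¹ = N·m·mol⁻¹·K⁻¹ = kg·m²·s⁻²·K⁻¹·mol⁻¹
  C. [kg·m²·s⁻²] / [K] = kg·m²·s⁻²·K⁻¹  ← same
  D. [kg·m·s⁻³·K⁻¹] / [kg·m⁻¹·s⁻¹] = m²·s⁻²·K⁻¹
Only C. matches kg·m²·s⁻²·K⁻¹.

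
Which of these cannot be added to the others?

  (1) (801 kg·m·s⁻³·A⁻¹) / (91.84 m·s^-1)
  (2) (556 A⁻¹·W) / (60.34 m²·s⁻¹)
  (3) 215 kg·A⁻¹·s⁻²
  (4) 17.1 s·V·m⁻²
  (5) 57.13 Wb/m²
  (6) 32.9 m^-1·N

Reduce each to base SI dimensions:
  (1) [kg·m·s⁻³·A⁻¹] / [m·s⁻¹] = kg·s⁻²·A⁻¹
  (2) [kg·m²·s⁻³·A⁻¹] / [m²·s⁻¹] = kg·s⁻²·A⁻¹
  (3) kg·s⁻²·A⁻¹
  (4) V·s·m⁻² = J·C⁻¹·s·m⁻² = kg·s⁻²·A⁻¹
  (5) Wb·m⁻² = V·s·m⁻² = kg·s⁻²·A⁻¹
  (6) N·m⁻¹ = kg·m·s⁻²·m⁻¹ = kg·s⁻²
All reduce to kg·s⁻²·A⁻¹ except (6), which is kg·s⁻².

(6)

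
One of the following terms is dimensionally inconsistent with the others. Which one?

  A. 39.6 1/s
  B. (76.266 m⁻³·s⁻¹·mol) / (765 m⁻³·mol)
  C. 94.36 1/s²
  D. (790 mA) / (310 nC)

C.

Expand each in SI base units:
  A. s⁻¹
  B. [m⁻³·s⁻¹·mol] / [m⁻³·mol] = s⁻¹
  C. s⁻²
  D. [A] / [s·A] = s⁻¹
All reduce to s⁻¹ except C., which is s⁻².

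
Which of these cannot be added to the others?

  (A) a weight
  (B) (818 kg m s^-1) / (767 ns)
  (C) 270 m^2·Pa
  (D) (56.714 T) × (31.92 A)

(D)

Reduce each to base SI dimensions:
  (A) [weight] = kg·m·s⁻²
  (B) [kg·m·s⁻¹] / [s] = kg·m·s⁻²
  (C) Pa·m² = N·m⁻²·m² = kg·m·s⁻²
  (D) [kg·s⁻²·A⁻¹] · [A] = kg·s⁻²
All reduce to kg·m·s⁻² except (D), which is kg·s⁻².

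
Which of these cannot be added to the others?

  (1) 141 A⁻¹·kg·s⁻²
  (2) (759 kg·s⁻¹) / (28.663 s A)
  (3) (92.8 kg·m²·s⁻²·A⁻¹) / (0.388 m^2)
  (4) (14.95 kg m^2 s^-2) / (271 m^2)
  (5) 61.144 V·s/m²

Expand each in SI base units:
  (1) kg·s⁻²·A⁻¹
  (2) [kg·s⁻¹] / [s·A] = kg·s⁻²·A⁻¹
  (3) [kg·m²·s⁻²·A⁻¹] / [m²] = kg·s⁻²·A⁻¹
  (4) [kg·m²·s⁻²] / [m²] = kg·s⁻²
  (5) V·s·m⁻² = J·C⁻¹·s·m⁻² = kg·s⁻²·A⁻¹
All reduce to kg·s⁻²·A⁻¹ except (4), which is kg·s⁻².

(4)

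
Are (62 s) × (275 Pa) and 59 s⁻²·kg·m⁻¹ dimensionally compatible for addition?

No

Work out the base dimensions of each:
  (62 s) × (275 Pa):  [s] · [kg·m⁻¹·s⁻²] = kg·m⁻¹·s⁻¹
  59 s⁻²·kg·m⁻¹:  kg·m⁻¹·s⁻²
kg·m⁻¹·s⁻¹ ≠ kg·m⁻¹·s⁻², so they cannot be added.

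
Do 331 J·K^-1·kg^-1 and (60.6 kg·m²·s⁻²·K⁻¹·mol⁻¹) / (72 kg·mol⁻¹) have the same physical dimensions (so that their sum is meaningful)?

Work out the base dimensions of each:
  331 J·K^-1·kg^-1:  J·kg⁻¹·K⁻¹ = N·m·kg⁻¹·K⁻¹ = m²·s⁻²·K⁻¹
  (60.6 kg·m²·s⁻²·K⁻¹·mol⁻¹) / (72 kg·mol⁻¹):  [kg·m²·s⁻²·K⁻¹·mol⁻¹] / [kg·mol⁻¹] = m²·s⁻²·K⁻¹
Both are m²·s⁻²·K⁻¹, so they have the same dimensions and can be added.

Yes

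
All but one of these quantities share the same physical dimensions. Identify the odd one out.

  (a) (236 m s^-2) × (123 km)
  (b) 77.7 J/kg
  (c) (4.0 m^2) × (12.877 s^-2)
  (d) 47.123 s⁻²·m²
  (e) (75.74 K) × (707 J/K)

(e)

In SI base units:
  (a) [m·s⁻²] · [m] = m²·s⁻²
  (b) J·kg⁻¹ = N·m·kg⁻¹ = m²·s⁻²
  (c) [m²] · [s⁻²] = m²·s⁻²
  (d) m²·s⁻²
  (e) [K] · [kg·m²·s⁻²·K⁻¹] = kg·m²·s⁻²
All reduce to m²·s⁻² except (e), which is kg·m²·s⁻².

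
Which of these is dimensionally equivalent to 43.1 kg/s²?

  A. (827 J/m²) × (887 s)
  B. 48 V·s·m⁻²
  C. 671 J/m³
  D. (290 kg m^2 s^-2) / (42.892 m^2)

D.

Reference: kg·s⁻².
Each option:
  A. [kg·s⁻²] · [s] = kg·s⁻¹
  B. V·s·m⁻² = J·C⁻¹·s·m⁻² = kg·s⁻²·A⁻¹
  C. J·m⁻³ = N·m·m⁻³ = kg·m⁻¹·s⁻²
  D. [kg·m²·s⁻²] / [m²] = kg·s⁻²  ← same
Only D. matches kg·s⁻².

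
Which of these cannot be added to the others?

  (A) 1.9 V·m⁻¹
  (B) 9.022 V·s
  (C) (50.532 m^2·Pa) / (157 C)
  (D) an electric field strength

(B)

Dimensions:
  (A) V·m⁻¹ = J·C⁻¹·m⁻¹ = kg·m·s⁻³·A⁻¹
  (B) V·s = J·C⁻¹·s = kg·m²·s⁻²·A⁻¹
  (C) [kg·m·s⁻²] / [s·A] = kg·m·s⁻³·A⁻¹
  (D) [electric field strength] = kg·m·s⁻³·A⁻¹
All reduce to kg·m·s⁻³·A⁻¹ except (B), which is kg·m²·s⁻²·A⁻¹.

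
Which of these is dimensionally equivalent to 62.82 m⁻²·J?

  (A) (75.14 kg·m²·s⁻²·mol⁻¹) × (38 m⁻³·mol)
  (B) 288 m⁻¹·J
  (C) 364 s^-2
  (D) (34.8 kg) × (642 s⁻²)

(D)

Reference: J·m⁻² = N·m·m⁻² = kg·s⁻².
Each option:
  (A) [kg·m²·s⁻²·mol⁻¹] · [m⁻³·mol] = kg·m⁻¹·s⁻²
  (B) J·m⁻¹ = N·m·m⁻¹ = kg·m·s⁻²
  (C) s⁻²
  (D) [kg] · [s⁻²] = kg·s⁻²  ← same
Only (D) matches kg·s⁻².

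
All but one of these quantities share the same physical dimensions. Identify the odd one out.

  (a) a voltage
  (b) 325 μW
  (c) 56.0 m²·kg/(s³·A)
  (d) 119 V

In SI base units:
  (a) [voltage] = kg·m²·s⁻³·A⁻¹
  (b) W = J·s⁻¹ = kg·m²·s⁻³
  (c) kg·m²·s⁻³·A⁻¹
  (d) V = J·C⁻¹ = kg·m²·s⁻³·A⁻¹
All reduce to kg·m²·s⁻³·A⁻¹ except (b), which is kg·m²·s⁻³.

(b)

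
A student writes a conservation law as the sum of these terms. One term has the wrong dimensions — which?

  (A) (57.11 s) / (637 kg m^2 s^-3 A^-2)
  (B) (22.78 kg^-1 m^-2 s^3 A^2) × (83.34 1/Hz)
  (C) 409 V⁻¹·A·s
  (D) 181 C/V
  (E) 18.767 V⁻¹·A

(E)

Reduce each to base SI dimensions:
  (A) [s] / [kg·m²·s⁻³·A⁻²] = kg⁻¹·m⁻²·s⁴·A²
  (B) [kg⁻¹·m⁻²·s³·A²] · [s] = kg⁻¹·m⁻²·s⁴·A²
  (C) A·s·V⁻¹ = A·s·(J·C⁻¹)⁻¹ = kg⁻¹·m⁻²·s⁴·A²
  (D) C·V⁻¹ = s·A·(J·C⁻¹)⁻¹ = kg⁻¹·m⁻²·s⁴·A²
  (E) A·V⁻¹ = A·(J·C⁻¹)⁻¹ = kg⁻¹·m⁻²·s³·A²
All reduce to kg⁻¹·m⁻²·s⁴·A² except (E), which is kg⁻¹·m⁻²·s³·A².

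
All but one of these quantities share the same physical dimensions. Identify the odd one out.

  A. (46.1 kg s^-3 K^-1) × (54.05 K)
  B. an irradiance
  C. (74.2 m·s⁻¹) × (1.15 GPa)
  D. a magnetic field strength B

Work out the base dimensions of each:
  A. [kg·s⁻³·K⁻¹] · [K] = kg·s⁻³
  B. [irradiance] = kg·s⁻³
  C. [m·s⁻¹] · [kg·m⁻¹·s⁻²] = kg·s⁻³
  D. [magnetic field strength B] = kg·s⁻²·A⁻¹
All reduce to kg·s⁻³ except D., which is kg·s⁻²·A⁻¹.

D.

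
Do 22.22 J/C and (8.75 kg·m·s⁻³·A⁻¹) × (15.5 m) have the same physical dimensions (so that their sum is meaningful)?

Reduce each to base SI dimensions:
  22.22 J/C:  J·C⁻¹ = N·m·(s·A)⁻¹ = kg·m²·s⁻³·A⁻¹
  (8.75 kg·m·s⁻³·A⁻¹) × (15.5 m):  [kg·m·s⁻³·A⁻¹] · [m] = kg·m²·s⁻³·A⁻¹
Both are kg·m²·s⁻³·A⁻¹, so they have the same dimensions and can be added.

Yes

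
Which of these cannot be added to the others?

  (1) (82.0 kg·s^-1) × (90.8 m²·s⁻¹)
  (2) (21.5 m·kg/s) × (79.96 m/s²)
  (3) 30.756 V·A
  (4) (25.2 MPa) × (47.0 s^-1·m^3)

Reduce each to base SI dimensions:
  (1) [kg·s⁻¹] · [m²·s⁻¹] = kg·m²·s⁻²
  (2) [kg·m·s⁻¹] · [m·s⁻²] = kg·m²·s⁻³
  (3) V·A = J·C⁻¹·A = kg·m²·s⁻³
  (4) [kg·m⁻¹·s⁻²] · [m³·s⁻¹] = kg·m²·s⁻³
All reduce to kg·m²·s⁻³ except (1), which is kg·m²·s⁻².

(1)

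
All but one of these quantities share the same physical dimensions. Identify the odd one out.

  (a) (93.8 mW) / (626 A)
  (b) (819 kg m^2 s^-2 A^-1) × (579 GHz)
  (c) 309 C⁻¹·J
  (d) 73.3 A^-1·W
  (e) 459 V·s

(e)

Dimensions:
  (a) [kg·m²·s⁻³] / [A] = kg·m²·s⁻³·A⁻¹
  (b) [kg·m²·s⁻²·A⁻¹] · [s⁻¹] = kg·m²·s⁻³·A⁻¹
  (c) J·C⁻¹ = N·m·(s·A)⁻¹ = kg·m²·s⁻³·A⁻¹
  (d) W·A⁻¹ = J·s⁻¹·A⁻¹ = kg·m²·s⁻³·A⁻¹
  (e) V·s = J·C⁻¹·s = kg·m²·s⁻²·A⁻¹
All reduce to kg·m²·s⁻³·A⁻¹ except (e), which is kg·m²·s⁻²·A⁻¹.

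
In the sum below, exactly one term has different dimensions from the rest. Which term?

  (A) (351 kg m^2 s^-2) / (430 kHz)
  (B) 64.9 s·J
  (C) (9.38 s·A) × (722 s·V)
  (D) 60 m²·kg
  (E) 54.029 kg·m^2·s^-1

Work out the base dimensions of each:
  (A) [kg·m²·s⁻²] / [s⁻¹] = kg·m²·s⁻¹
  (B) J·s = N·m·s = kg·m²·s⁻¹
  (C) [s·A] · [kg·m²·s⁻²·A⁻¹] = kg·m²·s⁻¹
  (D) kg·m²
  (E) kg·m²·s⁻¹
All reduce to kg·m²·s⁻¹ except (D), which is kg·m².

(D)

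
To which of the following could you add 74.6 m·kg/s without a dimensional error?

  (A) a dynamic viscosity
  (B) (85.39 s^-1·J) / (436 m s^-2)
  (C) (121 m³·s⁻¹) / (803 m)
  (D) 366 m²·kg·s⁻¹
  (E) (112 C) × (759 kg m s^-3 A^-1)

(B)

Reference: kg·m·s⁻¹.
Each option:
  (A) [dynamic viscosity] = kg·m⁻¹·s⁻¹
  (B) [kg·m²·s⁻³] / [m·s⁻²] = kg·m·s⁻¹  ← same
  (C) [m³·s⁻¹] / [m] = m²·s⁻¹
  (D) kg·m²·s⁻¹
  (E) [s·A] · [kg·m·s⁻³·A⁻¹] = kg·m·s⁻²
Only (B) matches kg·m·s⁻¹.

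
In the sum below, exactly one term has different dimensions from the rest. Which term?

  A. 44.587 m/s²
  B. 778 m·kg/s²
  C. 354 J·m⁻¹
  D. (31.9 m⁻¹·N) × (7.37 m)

A.

Expand each in SI base units:
  A. m·s⁻²
  B. kg·m·s⁻²
  C. J·m⁻¹ = N·m·m⁻¹ = kg·m·s⁻²
  D. [kg·s⁻²] · [m] = kg·m·s⁻²
All reduce to kg·m·s⁻² except A., which is m·s⁻².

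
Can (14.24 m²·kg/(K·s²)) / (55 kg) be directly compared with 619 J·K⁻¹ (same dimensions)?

In SI base units:
  (14.24 m²·kg/(K·s²)) / (55 kg):  [kg·m²·s⁻²·K⁻¹] / [kg] = m²·s⁻²·K⁻¹
  619 J·K⁻¹:  J·K⁻¹ = N·m·K⁻¹ = kg·m²·s⁻²·K⁻¹
m²·s⁻²·K⁻¹ ≠ kg·m²·s⁻²·K⁻¹, so they cannot be added.

No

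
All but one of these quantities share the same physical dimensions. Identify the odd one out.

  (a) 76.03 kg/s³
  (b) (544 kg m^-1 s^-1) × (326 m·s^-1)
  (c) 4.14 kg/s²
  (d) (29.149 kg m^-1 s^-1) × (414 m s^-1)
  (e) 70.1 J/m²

(a)

Dimensions:
  (a) kg·s⁻³
  (b) [kg·m⁻¹·s⁻¹] · [m·s⁻¹] = kg·s⁻²
  (c) kg·s⁻²
  (d) [kg·m⁻¹·s⁻¹] · [m·s⁻¹] = kg·s⁻²
  (e) J·m⁻² = N·m·m⁻² = kg·s⁻²
All reduce to kg·s⁻² except (a), which is kg·s⁻³.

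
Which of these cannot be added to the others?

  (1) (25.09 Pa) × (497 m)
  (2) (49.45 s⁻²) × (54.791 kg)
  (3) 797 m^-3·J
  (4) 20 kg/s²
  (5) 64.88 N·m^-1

Work out the base dimensions of each:
  (1) [kg·m⁻¹·s⁻²] · [m] = kg·s⁻²
  (2) [s⁻²] · [kg] = kg·s⁻²
  (3) J·m⁻³ = N·m·m⁻³ = kg·m⁻¹·s⁻²
  (4) kg·s⁻²
  (5) N·m⁻¹ = kg·m·s⁻²·m⁻¹ = kg·s⁻²
All reduce to kg·s⁻² except (3), which is kg·m⁻¹·s⁻².

(3)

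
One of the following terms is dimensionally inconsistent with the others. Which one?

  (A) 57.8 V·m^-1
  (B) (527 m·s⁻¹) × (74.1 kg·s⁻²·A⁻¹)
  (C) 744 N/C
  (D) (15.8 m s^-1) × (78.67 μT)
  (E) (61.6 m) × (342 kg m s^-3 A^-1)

(E)

In SI base units:
  (A) V·m⁻¹ = J·C⁻¹·m⁻¹ = kg·m·s⁻³·A⁻¹
  (B) [m·s⁻¹] · [kg·s⁻²·A⁻¹] = kg·m·s⁻³·A⁻¹
  (C) N·C⁻¹ = kg·m·s⁻²·(s·A)⁻¹ = kg·m·s⁻³·A⁻¹
  (D) [m·s⁻¹] · [kg·s⁻²·A⁻¹] = kg·m·s⁻³·A⁻¹
  (E) [m] · [kg·m·s⁻³·A⁻¹] = kg·m²·s⁻³·A⁻¹
All reduce to kg·m·s⁻³·A⁻¹ except (E), which is kg·m²·s⁻³·A⁻¹.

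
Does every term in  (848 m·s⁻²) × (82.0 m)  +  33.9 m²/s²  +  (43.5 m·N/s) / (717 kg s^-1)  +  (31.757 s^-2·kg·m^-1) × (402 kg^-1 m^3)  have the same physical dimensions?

Yes

Reduce each to base SI dimensions:
  (848 m·s⁻²) × (82.0 m):  [m·s⁻²] · [m] = m²·s⁻²
  33.9 m²/s²:  m²·s⁻²
  (43.5 m·N/s) / (717 kg s^-1):  [kg·m²·s⁻³] / [kg·s⁻¹] = m²·s⁻²
  (31.757 s^-2·kg·m^-1) × (402 kg^-1 m^3):  [kg·m⁻¹·s⁻²] · [kg⁻¹·m³] = m²·s⁻²
Every term reduces to m²·s⁻².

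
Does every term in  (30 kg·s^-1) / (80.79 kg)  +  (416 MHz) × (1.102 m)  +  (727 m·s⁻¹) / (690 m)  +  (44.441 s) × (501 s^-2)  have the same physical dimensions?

Reduce each to base SI dimensions:
  (30 kg·s^-1) / (80.79 kg):  [kg·s⁻¹] / [kg] = s⁻¹
  (416 MHz) × (1.102 m):  [s⁻¹] · [m] = m·s⁻¹
  (727 m·s⁻¹) / (690 m):  [m·s⁻¹] / [m] = s⁻¹
  (44.441 s) × (501 s^-2):  [s] · [s⁻²] = s⁻¹
The terms do not share a single dimension (m·s⁻¹ vs s⁻¹).

No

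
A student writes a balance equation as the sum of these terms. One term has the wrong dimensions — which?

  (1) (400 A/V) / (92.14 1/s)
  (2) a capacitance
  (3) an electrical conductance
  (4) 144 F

Dimensions:
  (1) [kg⁻¹·m⁻²·s³·A²] / [s⁻¹] = kg⁻¹·m⁻²·s⁴·A²
  (2) [capacitance] = kg⁻¹·m⁻²·s⁴·A²
  (3) [electrical conductance] = kg⁻¹·m⁻²·s³·A²
  (4) F = C·V⁻¹ = kg⁻¹·m⁻²·s⁴·A²
All reduce to kg⁻¹·m⁻²·s⁴·A² except (3), which is kg⁻¹·m⁻²·s³·A².

(3)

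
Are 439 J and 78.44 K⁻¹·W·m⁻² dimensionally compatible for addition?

Expand each in SI base units:
  439 J:  J = N·m = kg·m²·s⁻²
  78.44 K⁻¹·W·m⁻²:  W·m⁻²·K⁻¹ = J·s⁻¹·m⁻²·K⁻¹ = kg·s⁻³·K⁻¹
kg·m²·s⁻² ≠ kg·s⁻³·K⁻¹, so they cannot be added.

No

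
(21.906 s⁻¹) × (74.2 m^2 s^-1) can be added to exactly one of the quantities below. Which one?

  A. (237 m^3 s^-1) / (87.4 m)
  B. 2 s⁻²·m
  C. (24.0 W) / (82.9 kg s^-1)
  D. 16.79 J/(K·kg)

Reference: [s⁻¹] · [m²·s⁻¹] = m²·s⁻².
Each option:
  A. [m³·s⁻¹] / [m] = m²·s⁻¹
  B. m·s⁻²
  C. [kg·m²·s⁻³] / [kg·s⁻¹] = m²·s⁻²  ← same
  D. J·kg⁻¹·K⁻¹ = N·m·kg⁻¹·K⁻¹ = m²·s⁻²·K⁻¹
Only C. matches m²·s⁻².

C.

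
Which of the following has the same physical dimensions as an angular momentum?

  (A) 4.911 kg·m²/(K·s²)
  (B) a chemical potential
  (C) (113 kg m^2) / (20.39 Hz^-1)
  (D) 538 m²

Reference: [angular momentum] = kg·m²·s⁻¹.
Each option:
  (A) kg·m²·s⁻²·K⁻¹
  (B) [chemical potential] = kg·m²·s⁻²·mol⁻¹
  (C) [kg·m²] / [s] = kg·m²·s⁻¹  ← same
  (D) m²
Only (C) matches kg·m²·s⁻¹.

(C)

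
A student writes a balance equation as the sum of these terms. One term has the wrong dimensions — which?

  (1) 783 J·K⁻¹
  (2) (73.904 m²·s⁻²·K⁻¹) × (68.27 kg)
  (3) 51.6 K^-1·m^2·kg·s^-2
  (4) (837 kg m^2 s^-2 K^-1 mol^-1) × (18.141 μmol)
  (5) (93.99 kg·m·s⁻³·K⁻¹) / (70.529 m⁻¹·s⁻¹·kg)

(5)

In SI base units:
  (1) J·K⁻¹ = N·m·K⁻¹ = kg·m²·s⁻²·K⁻¹
  (2) [m²·s⁻²·K⁻¹] · [kg] = kg·m²·s⁻²·K⁻¹
  (3) kg·m²·s⁻²·K⁻¹
  (4) [kg·m²·s⁻²·K⁻¹·mol⁻¹] · [mol] = kg·m²·s⁻²·K⁻¹
  (5) [kg·m·s⁻³·K⁻¹] / [kg·m⁻¹·s⁻¹] = m²·s⁻²·K⁻¹
All reduce to kg·m²·s⁻²·K⁻¹ except (5), which is m²·s⁻²·K⁻¹.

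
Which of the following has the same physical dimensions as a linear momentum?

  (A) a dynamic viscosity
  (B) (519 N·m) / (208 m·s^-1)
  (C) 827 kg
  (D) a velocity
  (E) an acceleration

(B)

Reference: [linear momentum] = kg·m·s⁻¹.
Each option:
  (A) [dynamic viscosity] = kg·m⁻¹·s⁻¹
  (B) [kg·m²·s⁻²] / [m·s⁻¹] = kg·m·s⁻¹  ← same
  (C) kg
  (D) [velocity] = m·s⁻¹
  (E) [acceleration] = m·s⁻²
Only (B) matches kg·m·s⁻¹.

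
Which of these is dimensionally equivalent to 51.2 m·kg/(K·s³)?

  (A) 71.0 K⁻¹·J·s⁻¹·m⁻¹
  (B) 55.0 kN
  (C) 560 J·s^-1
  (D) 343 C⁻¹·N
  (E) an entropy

Reference: kg·m·s⁻³·K⁻¹.
Each option:
  (A) J·s⁻¹·m⁻¹·K⁻¹ = N·m·s⁻¹·m⁻¹·K⁻¹ = kg·m·s⁻³·K⁻¹  ← same
  (B) N = kg·m·s⁻²
  (C) J·s⁻¹ = N·m·s⁻¹ = kg·m²·s⁻³
  (D) N·C⁻¹ = kg·m·s⁻²·(s·A)⁻¹ = kg·m·s⁻³·A⁻¹
  (E) [entropy] = kg·m²·s⁻²·K⁻¹
Only (A) matches kg·m·s⁻³·K⁻¹.

(A)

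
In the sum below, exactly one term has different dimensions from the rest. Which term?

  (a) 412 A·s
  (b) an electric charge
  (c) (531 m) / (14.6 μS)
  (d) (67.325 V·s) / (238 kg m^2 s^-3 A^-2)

Work out the base dimensions of each:
  (a) A·s = s·A
  (b) [electric charge] = s·A
  (c) [m] / [kg⁻¹·m⁻²·s³·A²] = kg·m³·s⁻³·A⁻²
  (d) [kg·m²·s⁻²·A⁻¹] / [kg·m²·s⁻³·A⁻²] = s·A
All reduce to s·A except (c), which is kg·m³·s⁻³·A⁻².

(c)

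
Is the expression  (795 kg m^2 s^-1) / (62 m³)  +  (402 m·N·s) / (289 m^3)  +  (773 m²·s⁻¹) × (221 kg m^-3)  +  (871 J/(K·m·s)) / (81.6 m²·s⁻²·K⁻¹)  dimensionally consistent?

Reduce each to base SI dimensions:
  (795 kg m^2 s^-1) / (62 m³):  [kg·m²·s⁻¹] / [m³] = kg·m⁻¹·s⁻¹
  (402 m·N·s) / (289 m^3):  [kg·m²·s⁻¹] / [m³] = kg·m⁻¹·s⁻¹
  (773 m²·s⁻¹) × (221 kg m^-3):  [m²·s⁻¹] · [kg·m⁻³] = kg·m⁻¹·s⁻¹
  (871 J/(K·m·s)) / (81.6 m²·s⁻²·K⁻¹):  [kg·m·s⁻³·K⁻¹] / [m²·s⁻²·K⁻¹] = kg·m⁻¹·s⁻¹
Every term reduces to kg·m⁻¹·s⁻¹.

Yes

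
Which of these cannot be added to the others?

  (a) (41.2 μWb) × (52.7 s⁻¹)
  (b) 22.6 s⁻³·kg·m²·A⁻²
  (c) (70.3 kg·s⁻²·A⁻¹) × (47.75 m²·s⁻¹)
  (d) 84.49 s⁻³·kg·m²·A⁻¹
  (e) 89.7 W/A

(b)

In SI base units:
  (a) [kg·m²·s⁻²·A⁻¹] · [s⁻¹] = kg·m²·s⁻³·A⁻¹
  (b) kg·m²·s⁻³·A⁻²
  (c) [kg·s⁻²·A⁻¹] · [m²·s⁻¹] = kg·m²·s⁻³·A⁻¹
  (d) kg·m²·s⁻³·A⁻¹
  (e) W·A⁻¹ = J·s⁻¹·A⁻¹ = kg·m²·s⁻³·A⁻¹
All reduce to kg·m²·s⁻³·A⁻¹ except (b), which is kg·m²·s⁻³·A⁻².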